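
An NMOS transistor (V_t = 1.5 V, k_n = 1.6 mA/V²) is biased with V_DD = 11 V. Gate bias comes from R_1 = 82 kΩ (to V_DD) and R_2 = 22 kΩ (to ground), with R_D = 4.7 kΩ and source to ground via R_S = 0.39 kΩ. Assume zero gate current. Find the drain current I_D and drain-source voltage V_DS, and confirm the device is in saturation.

I_D ≈ 0.37 mA, V_DS ≈ 9.1 V

V_G = V_DD·R_2/(R_1+R_2) = 11×22/104 = 2.33 V.
Assume saturation: I_D = (k_n/2)(V_GS − V_t)² with V_GS = V_G − I_D·R_S = 2.33 − 0.39·I_D.
Substituting gives 0.122·I_D² − 1.52·I_D + 0.547 = 0, with roots I_D = 0.372 or 12.1 mA.
The root I_D = 12.1 mA gives V_GS = -2.39 V ≤ V_t, so take I_D = 0.372 mA.
Then V_GS = 2.18 V and V_DS = V_DD − I_D(R_D+R_S) = 11 − 0.372×5.09 = 9.11 V.
Saturation requires V_DS ≥ V_GS − V_t = 0.682 V; 9.11 ≥ 0.682 ✓.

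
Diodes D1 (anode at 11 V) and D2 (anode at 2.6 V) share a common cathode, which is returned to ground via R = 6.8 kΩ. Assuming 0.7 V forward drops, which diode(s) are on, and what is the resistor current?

Only D1 conducts; I_R ≈ 1.5 mA

Assume both conduct. Then node N would need to be at both 11−0.7 = 10.3 V and 2.6−0.7 = 1.9 V, which is impossible.
Assume only D1 conducts: V_N = 11 − 0.7 = 10.3 V, so I_R = 10.3/6.8 = 1.51 mA.
Check D2: its anode-to-cathode voltage is 2.6 − 10.3 = -7.7 V < 0.7 V, so it is off. The assumption is consistent.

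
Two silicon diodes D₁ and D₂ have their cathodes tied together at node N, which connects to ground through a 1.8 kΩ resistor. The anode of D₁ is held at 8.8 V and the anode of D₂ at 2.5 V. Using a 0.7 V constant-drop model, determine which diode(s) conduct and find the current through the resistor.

Assume both conduct. Then node N would need to be at both 8.8−0.7 = 8.1 V and 2.5−0.7 = 1.8 V, which is impossible.
Assume only D₁ conducts: V_N = 8.8 − 0.7 = 8.1 V, so I_R = 8.1/1.8 = 4.5 mA.
Check D₂: its anode-to-cathode voltage is 2.5 − 8.1 = -5.6 V < 0.7 V, so it is off. The assumption is consistent.

Only D₁ conducts; I_R ≈ 4.5 mA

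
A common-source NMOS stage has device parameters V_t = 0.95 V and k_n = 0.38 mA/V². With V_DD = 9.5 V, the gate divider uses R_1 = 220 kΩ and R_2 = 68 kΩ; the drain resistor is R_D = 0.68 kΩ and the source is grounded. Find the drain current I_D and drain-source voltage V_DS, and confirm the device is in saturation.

I_D ≈ 0.32 mA, V_DS ≈ 9.3 V

V_G = V_DD·R_2/(R_1+R_2) = 9.5×68/288 = 2.24 V. With the source grounded, V_GS = V_G = 2.24 V.
Assume saturation: I_D = (k_n/2)(V_GS − V_t)² = (0.38/2)×(2.24 − 0.95)² = 0.19×1.29² = 0.318 mA.
V_DS = V_DD − I_D·R_D = 9.5 − 0.318×0.68 = 9.28 V.
Saturation requires V_DS ≥ V_GS − V_t = 1.29 V; 9.28 ≥ 1.29 ✓.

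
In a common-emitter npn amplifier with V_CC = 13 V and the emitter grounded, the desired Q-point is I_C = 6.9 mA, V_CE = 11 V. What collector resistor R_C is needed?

Collector loop: V_CC = I_C·R_C + V_CE.
R_C = (V_CC − V_CE)/I_C = (13 − 11)/6.9 = 0.29 kΩ.

R_C ≈ 0.29 kΩ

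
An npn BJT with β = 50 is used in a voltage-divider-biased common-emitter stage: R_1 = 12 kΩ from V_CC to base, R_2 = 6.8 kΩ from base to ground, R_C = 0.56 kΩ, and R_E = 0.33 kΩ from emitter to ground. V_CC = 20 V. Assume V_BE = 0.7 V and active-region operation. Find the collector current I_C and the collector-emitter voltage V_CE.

Thevenize the base divider: V_Th = V_CC·R_2/(R_1+R_2) = 20×6.8/18.8 = 7.23 V, R_Th = R_1‖R_2 = 4.34 kΩ.
Base-emitter loop: V_Th = I_B·R_Th + V_BE + (β+1)I_B·R_E, so I_B = (7.23 − 0.7) / (4.34 + 51×0.33) = 0.309 mA.
I_C = β·I_B = 50×0.309 = 15.4 mA, and I_E = (β+1)I_B = 15.7 mA.
V_CE = V_CC − I_C·R_C − I_E·R_E = 20 − 15.4×0.56 − 15.7×0.33 = 6.16 V.
V_CE = 6.16 V > 0.2 V confirms active-region operation.

I_C ≈ 15 mA, V_CE ≈ 6.2 V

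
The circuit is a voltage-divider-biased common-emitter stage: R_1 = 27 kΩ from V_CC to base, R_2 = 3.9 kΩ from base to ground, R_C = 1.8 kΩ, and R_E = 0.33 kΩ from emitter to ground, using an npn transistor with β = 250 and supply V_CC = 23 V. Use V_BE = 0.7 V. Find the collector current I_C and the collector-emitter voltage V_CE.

Thevenize the base divider: V_Th = V_CC·R_2/(R_1+R_2) = 23×3.9/30.9 = 2.9 V, R_Th = R_1‖R_2 = 3.41 kΩ.
Base-emitter loop: V_Th = I_B·R_Th + V_BE + (β+1)I_B·R_E, so I_B = (2.9 − 0.7) / (3.41 + 251×0.33) = 0.0255 mA.
I_C = β·I_B = 250×0.0255 = 6.39 mA, and I_E = (β+1)I_B = 6.41 mA.
V_CE = V_CC − I_C·R_C − I_E·R_E = 23 − 6.39×1.8 − 6.41×0.33 = 9.39 V.
V_CE = 9.39 V > 0.2 V confirms active-region operation.

I_C ≈ 6.4 mA, V_CE ≈ 9.4 V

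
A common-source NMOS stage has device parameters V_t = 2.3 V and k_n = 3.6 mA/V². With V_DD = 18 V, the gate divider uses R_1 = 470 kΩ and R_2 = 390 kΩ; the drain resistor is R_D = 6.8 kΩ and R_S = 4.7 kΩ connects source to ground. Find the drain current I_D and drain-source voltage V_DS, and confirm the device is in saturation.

I_D ≈ 1.1 mA, V_DS ≈ 5.6 V

V_G = V_DD·R_2/(R_1+R_2) = 18×390/860 = 8.16 V.
Assume saturation: I_D = (k_n/2)(V_GS − V_t)² with V_GS = V_G − I_D·R_S = 8.16 − 4.7·I_D.
Substituting gives 39.8·I_D² − 100·I_D + 61.9 = 0, with roots I_D = 1.08 or 1.44 mA.
The root I_D = 1.44 mA gives V_GS = 1.41 V ≤ V_t, so take I_D = 1.08 mA.
Then V_GS = 3.08 V and V_DS = V_DD − I_D(R_D+R_S) = 18 − 1.08×11.5 = 5.55 V.
Saturation requires V_DS ≥ V_GS − V_t = 0.775 V; 5.55 ≥ 0.775 ✓.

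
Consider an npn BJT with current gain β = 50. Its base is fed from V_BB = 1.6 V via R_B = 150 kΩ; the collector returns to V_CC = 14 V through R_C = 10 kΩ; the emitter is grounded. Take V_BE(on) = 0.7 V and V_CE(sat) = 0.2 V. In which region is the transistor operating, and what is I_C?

Assume active. Base-emitter loop: I_B = (V_BB − V_BE)/R_B = (1.6 − 0.7)/150 = 0.006 mA.
I_C = β·I_B = 50×0.006 = 0.3 mA.
V_CE = V_CC − I_C·R_C = 14 − 0.3×10 = 11 V > V_CE(sat), so the active-region assumption holds.

active; I_C ≈ 0.3 mA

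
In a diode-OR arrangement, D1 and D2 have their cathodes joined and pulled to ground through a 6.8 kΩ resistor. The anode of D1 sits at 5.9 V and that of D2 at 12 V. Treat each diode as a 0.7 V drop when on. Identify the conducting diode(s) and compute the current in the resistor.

Assume both conduct. Then node N would need to be at both 5.9−0.7 = 5.2 V and 12−0.7 = 11.3 V, which is impossible.
Assume only D2 conducts: V_N = 12 − 0.7 = 11.3 V, so I_R = 11.3/6.8 = 1.66 mA.
Check D1: its anode-to-cathode voltage is 5.9 − 11.3 = -5.4 V < 0.7 V, so it is off. The assumption is consistent.

Only D2 conducts; I_R ≈ 1.7 mA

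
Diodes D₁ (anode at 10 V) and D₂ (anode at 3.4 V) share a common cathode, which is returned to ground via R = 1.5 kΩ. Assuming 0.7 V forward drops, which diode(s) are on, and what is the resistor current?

Only D₁ conducts; I_R ≈ 6.2 mA

Assume both conduct. Then node N would need to be at both 10−0.7 = 9.3 V and 3.4−0.7 = 2.7 V, which is impossible.
Assume only D₁ conducts: V_N = 10 − 0.7 = 9.3 V, so I_R = 9.3/1.5 = 6.2 mA.
Check D₂: its anode-to-cathode voltage is 3.4 − 9.3 = -5.9 V < 0.7 V, so it is off. The assumption is consistent.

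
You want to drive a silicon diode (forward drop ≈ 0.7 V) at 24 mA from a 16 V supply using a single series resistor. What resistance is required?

R ≈ 0.64 kΩ

The resistor drops V_S − V_D = 16 − 0.7 = 15.3 V at 24 mA.
R = 15.3 V / 24 mA = 0.638 kΩ.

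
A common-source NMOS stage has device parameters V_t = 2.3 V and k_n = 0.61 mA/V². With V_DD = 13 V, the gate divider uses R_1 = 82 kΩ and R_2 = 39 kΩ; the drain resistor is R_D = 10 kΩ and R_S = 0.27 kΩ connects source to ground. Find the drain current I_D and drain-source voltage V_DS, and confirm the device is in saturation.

V_G = V_DD·R_2/(R_1+R_2) = 13×39/121 = 4.19 V.
Assume saturation: I_D = (k_n/2)(V_GS − V_t)² with V_GS = V_G − I_D·R_S = 4.19 − 0.27·I_D.
Substituting gives 0.0222·I_D² − 1.31·I_D + 1.09 = 0, with roots I_D = 0.843 or 58.1 mA.
The root I_D = 58.1 mA gives V_GS = -11.5 V ≤ V_t, so take I_D = 0.843 mA.
Then V_GS = 3.96 V and V_DS = V_DD − I_D(R_D+R_S) = 13 − 0.843×10.3 = 4.34 V.
Saturation requires V_DS ≥ V_GS − V_t = 1.66 V; 4.34 ≥ 1.66 ✓.

I_D ≈ 0.84 mA, V_DS ≈ 4.3 V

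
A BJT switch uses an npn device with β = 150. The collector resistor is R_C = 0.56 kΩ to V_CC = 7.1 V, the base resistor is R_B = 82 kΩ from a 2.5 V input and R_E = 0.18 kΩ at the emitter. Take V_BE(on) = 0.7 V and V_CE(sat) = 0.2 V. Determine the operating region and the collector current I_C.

active; I_C ≈ 2.5 mA

Assume active. Base-emitter loop: I_B = (V_BB − V_BE)/(R_B + (β+1)R_E) = (2.5 − 0.7)/(82 + 151×0.18) = 0.0165 mA.
I_C = β·I_B = 150×0.0165 = 2.47 mA.
V_CE = V_CC − I_C·R_C − I_E·R_E = 7.1 − 2.47×0.56 − 2.49×0.18 = 5.27 V > V_CE(sat), so the active-region assumption holds.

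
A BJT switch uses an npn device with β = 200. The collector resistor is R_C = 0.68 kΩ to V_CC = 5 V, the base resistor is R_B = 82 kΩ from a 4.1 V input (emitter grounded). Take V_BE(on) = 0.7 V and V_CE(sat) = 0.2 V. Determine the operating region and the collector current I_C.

saturation; I_C ≈ 7.1 mA

Assume active: I_B = (4.1 − 0.7)/82 = 0.0415 mA, giving I_C = β·I_B = 8.29 mA.
But then V_CE = 5 − 8.29×0.68 = -0.639 V < V_CE(sat) = 0.2 V — impossible in the active region.
So the transistor is saturated. With V_CE = 0.2 V, I_C = (V_CC − 0.2)/R_C = 4.8/0.68 = 7.06 mA.
Check: β·I_B = 8.29 mA > I_C = 7.06 mA, confirming saturation.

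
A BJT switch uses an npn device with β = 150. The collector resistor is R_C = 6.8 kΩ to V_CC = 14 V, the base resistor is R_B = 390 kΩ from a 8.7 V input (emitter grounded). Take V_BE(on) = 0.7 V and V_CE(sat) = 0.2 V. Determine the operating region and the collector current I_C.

Assume active: I_B = (8.7 − 0.7)/390 = 0.0205 mA, giving I_C = β·I_B = 3.08 mA.
But then V_CE = 14 − 3.08×6.8 = -6.92 V < V_CE(sat) = 0.2 V — impossible in the active region.
So the transistor is saturated. With V_CE = 0.2 V, I_C = (V_CC − 0.2)/R_C = 13.8/6.8 = 2.03 mA.
Check: β·I_B = 3.08 mA > I_C = 2.03 mA, confirming saturation.

saturation; I_C ≈ 2 mA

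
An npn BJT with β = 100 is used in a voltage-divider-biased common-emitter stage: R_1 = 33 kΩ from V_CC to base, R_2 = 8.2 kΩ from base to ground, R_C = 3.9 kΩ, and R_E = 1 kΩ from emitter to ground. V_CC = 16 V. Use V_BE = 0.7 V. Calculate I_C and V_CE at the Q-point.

Thevenize the base divider: V_Th = V_CC·R_2/(R_1+R_2) = 16×8.2/41.2 = 3.18 V, R_Th = R_1‖R_2 = 6.57 kΩ.
Base-emitter loop: V_Th = I_B·R_Th + V_BE + (β+1)I_B·R_E, so I_B = (3.18 − 0.7) / (6.57 + 101×1) = 0.0231 mA.
I_C = β·I_B = 100×0.0231 = 2.31 mA, and I_E = (β+1)I_B = 2.33 mA.
V_CE = V_CC − I_C·R_C − I_E·R_E = 16 − 2.31×3.9 − 2.33×1 = 4.66 V.
V_CE = 4.66 V > 0.2 V confirms active-region operation.

I_C ≈ 2.3 mA, V_CE ≈ 4.7 V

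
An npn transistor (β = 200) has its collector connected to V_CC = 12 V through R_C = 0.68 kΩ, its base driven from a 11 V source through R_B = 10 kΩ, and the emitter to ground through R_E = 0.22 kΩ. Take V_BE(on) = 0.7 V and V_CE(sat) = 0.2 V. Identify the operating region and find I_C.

Assume active: I_B = (11 − 0.7)/(10 + 201×0.22) = 0.19 mA, I_C = β·I_B = 38 mA.
Then V_CE = 12 − 38×0.68 − 38.2×0.22 = -22.2 V < 0.2 V — the active assumption fails.
Re-solve with V_CE = 0.2 V. KCL at the emitter: V_E/R_E = (V_BB−0.7−V_E)/R_B + (V_CC−0.2−V_E)/R_C, giving V_E = 3.01 V.
I_C = (V_CC − 0.2 − V_E)/R_C = (11.8 − 3.01)/0.68 = 12.9 mA.
Check: I_B = (10.3 − 3.01)/10 = 0.729 mA, and β·I_B = 146 mA > I_C, confirming saturation.

saturation; I_C ≈ 13 mA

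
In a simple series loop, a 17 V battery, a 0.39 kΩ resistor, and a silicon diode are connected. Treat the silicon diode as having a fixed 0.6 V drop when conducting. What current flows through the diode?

KVL around the loop: 17 = V_D + I·R = 0.6 + I × 0.39 kΩ.
So I = (17 − 0.6) / 0.39 kΩ = 16.4 / 0.39 = 42.1 mA.

I ≈ 42 mA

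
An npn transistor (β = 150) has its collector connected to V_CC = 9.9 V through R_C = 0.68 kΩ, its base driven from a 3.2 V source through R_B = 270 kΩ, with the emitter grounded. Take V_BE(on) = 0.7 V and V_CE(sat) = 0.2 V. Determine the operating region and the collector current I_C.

active; I_C ≈ 1.4 mA

Assume active. Base-emitter loop: I_B = (V_BB − V_BE)/R_B = (3.2 − 0.7)/270 = 0.00926 mA.
I_C = β·I_B = 150×0.00926 = 1.39 mA.
V_CE = V_CC − I_C·R_C = 9.9 − 1.39×0.68 = 8.96 V > V_CE(sat), so the active-region assumption holds.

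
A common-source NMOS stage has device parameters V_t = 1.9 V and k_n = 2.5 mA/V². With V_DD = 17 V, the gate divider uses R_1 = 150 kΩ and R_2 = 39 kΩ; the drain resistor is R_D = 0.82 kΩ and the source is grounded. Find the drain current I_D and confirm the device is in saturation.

I_D ≈ 3.2 mA

V_G = V_DD·R_2/(R_1+R_2) = 17×39/189 = 3.51 V. With the source grounded, V_GS = V_G = 3.51 V.
Assume saturation: I_D = (k_n/2)(V_GS − V_t)² = (2.5/2)×(3.51 − 1.9)² = 1.25×1.61² = 3.23 mA.
V_DS = V_DD − I_D·R_D = 17 − 3.23×0.82 = 14.3 V.
Saturation requires V_DS ≥ V_GS − V_t = 1.61 V; 14.3 ≥ 1.61 ✓.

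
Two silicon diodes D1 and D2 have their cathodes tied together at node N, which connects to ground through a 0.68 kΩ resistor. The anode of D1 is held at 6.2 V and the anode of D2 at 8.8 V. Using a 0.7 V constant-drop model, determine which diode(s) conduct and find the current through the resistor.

Only D2 conducts; I_R ≈ 12 mA

Assume both conduct. Then node N would need to be at both 6.2−0.7 = 5.5 V and 8.8−0.7 = 8.1 V, which is impossible.
Assume only D2 conducts: V_N = 8.8 − 0.7 = 8.1 V, so I_R = 8.1/0.68 = 11.9 mA.
Check D1: its anode-to-cathode voltage is 6.2 − 8.1 = -1.9 V < 0.7 V, so it is off. The assumption is consistent.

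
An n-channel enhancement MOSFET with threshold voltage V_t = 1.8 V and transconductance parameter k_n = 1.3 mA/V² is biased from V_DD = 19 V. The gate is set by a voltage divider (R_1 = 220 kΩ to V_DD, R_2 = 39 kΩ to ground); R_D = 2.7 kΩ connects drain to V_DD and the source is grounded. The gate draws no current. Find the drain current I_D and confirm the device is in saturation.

V_G = V_DD·R_2/(R_1+R_2) = 19×39/259 = 2.86 V. With the source grounded, V_GS = V_G = 2.86 V.
Assume saturation: I_D = (k_n/2)(V_GS − V_t)² = (1.3/2)×(2.86 − 1.8)² = 0.65×1.06² = 0.732 mA.
V_DS = V_DD − I_D·R_D = 19 − 0.732×2.7 = 17 V.
Saturation requires V_DS ≥ V_GS − V_t = 1.06 V; 17 ≥ 1.06 ✓.

I_D ≈ 0.73 mA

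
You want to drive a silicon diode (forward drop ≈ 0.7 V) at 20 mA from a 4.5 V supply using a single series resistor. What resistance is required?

The resistor drops V_S − V_D = 4.5 − 0.7 = 3.8 V at 20 mA.
R = 3.8 V / 20 mA = 0.19 kΩ.

R ≈ 0.19 kΩ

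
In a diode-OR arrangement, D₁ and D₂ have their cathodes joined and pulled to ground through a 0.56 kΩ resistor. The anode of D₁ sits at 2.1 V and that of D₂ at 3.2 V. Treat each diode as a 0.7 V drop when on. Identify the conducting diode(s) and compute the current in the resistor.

Assume both conduct. Then node N would need to be at both 2.1−0.7 = 1.4 V and 3.2−0.7 = 2.5 V, which is impossible.
Assume only D₂ conducts: V_N = 3.2 − 0.7 = 2.5 V, so I_R = 2.5/0.56 = 4.46 mA.
Check D₁: its anode-to-cathode voltage is 2.1 − 2.5 = -0.4 V < 0.7 V, so it is off. The assumption is consistent.

Only D₂ conducts; I_R ≈ 4.5 mA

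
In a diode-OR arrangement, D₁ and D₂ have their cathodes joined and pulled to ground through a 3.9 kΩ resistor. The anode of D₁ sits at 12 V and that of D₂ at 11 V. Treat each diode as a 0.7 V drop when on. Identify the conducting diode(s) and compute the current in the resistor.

Only D₁ conducts; I_R ≈ 2.9 mA

Assume both conduct. Then node N would need to be at both 12−0.7 = 11.3 V and 11−0.7 = 10.3 V, which is impossible.
Assume only D₁ conducts: V_N = 12 − 0.7 = 11.3 V, so I_R = 11.3/3.9 = 2.9 mA.
Check D₂: its anode-to-cathode voltage is 11 − 11.3 = -0.3 V < 0.7 V, so it is off. The assumption is consistent.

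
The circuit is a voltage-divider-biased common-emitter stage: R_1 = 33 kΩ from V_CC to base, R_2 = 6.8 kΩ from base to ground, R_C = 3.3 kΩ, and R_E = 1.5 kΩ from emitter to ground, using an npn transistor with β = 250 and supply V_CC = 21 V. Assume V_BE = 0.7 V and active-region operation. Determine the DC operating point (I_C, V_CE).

I_C ≈ 1.9 mA, V_CE ≈ 12 V

Thevenize the base divider: V_Th = V_CC·R_2/(R_1+R_2) = 21×6.8/39.8 = 3.59 V, R_Th = R_1‖R_2 = 5.64 kΩ.
Base-emitter loop: V_Th = I_B·R_Th + V_BE + (β+1)I_B·R_E, so I_B = (3.59 − 0.7) / (5.64 + 251×1.5) = 0.00756 mA.
I_C = β·I_B = 250×0.00756 = 1.89 mA, and I_E = (β+1)I_B = 1.9 mA.
V_CE = V_CC − I_C·R_C − I_E·R_E = 21 − 1.89×3.3 − 1.9×1.5 = 11.9 V.
V_CE = 11.9 V > 0.2 V confirms active-region operation.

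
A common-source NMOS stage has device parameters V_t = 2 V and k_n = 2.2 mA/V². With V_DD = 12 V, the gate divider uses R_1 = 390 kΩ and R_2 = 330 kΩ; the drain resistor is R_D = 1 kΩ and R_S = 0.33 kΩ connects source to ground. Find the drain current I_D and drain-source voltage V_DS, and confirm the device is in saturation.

I_D ≈ 4.5 mA, V_DS ≈ 6 V

V_G = V_DD·R_2/(R_1+R_2) = 12×330/720 = 5.5 V.
Assume saturation: I_D = (k_n/2)(V_GS − V_t)² with V_GS = V_G − I_D·R_S = 5.5 − 0.33·I_D.
Substituting gives 0.12·I_D² − 3.54·I_D + 13.5 = 0, with roots I_D = 4.49 or 25.1 mA.
The root I_D = 25.1 mA gives V_GS = -2.77 V ≤ V_t, so take I_D = 4.49 mA.
Then V_GS = 4.02 V and V_DS = V_DD − I_D(R_D+R_S) = 12 − 4.49×1.33 = 6.03 V.
Saturation requires V_DS ≥ V_GS − V_t = 2.02 V; 6.03 ≥ 2.02 ✓.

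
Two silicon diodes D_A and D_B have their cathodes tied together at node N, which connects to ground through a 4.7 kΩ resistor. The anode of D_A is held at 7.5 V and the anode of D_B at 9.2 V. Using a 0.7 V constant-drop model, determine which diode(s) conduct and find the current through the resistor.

Only D_B conducts; I_R ≈ 1.8 mA

Assume both conduct. Then node N would need to be at both 7.5−0.7 = 6.8 V and 9.2−0.7 = 8.5 V, which is impossible.
Assume only D_B conducts: V_N = 9.2 − 0.7 = 8.5 V, so I_R = 8.5/4.7 = 1.81 mA.
Check D_A: its anode-to-cathode voltage is 7.5 − 8.5 = -1 V < 0.7 V, so it is off. The assumption is consistent.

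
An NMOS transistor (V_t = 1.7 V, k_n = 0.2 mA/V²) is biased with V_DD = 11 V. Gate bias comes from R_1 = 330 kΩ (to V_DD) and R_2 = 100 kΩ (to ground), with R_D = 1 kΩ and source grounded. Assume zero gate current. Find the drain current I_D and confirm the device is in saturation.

I_D ≈ 0.074 mA

V_G = V_DD·R_2/(R_1+R_2) = 11×100/430 = 2.56 V. With the source grounded, V_GS = V_G = 2.56 V.
Assume saturation: I_D = (k_n/2)(V_GS − V_t)² = (0.2/2)×(2.56 − 1.7)² = 0.1×0.858² = 0.0736 mA.
V_DS = V_DD − I_D·R_D = 11 − 0.0736×1 = 10.9 V.
Saturation requires V_DS ≥ V_GS − V_t = 0.858 V; 10.9 ≥ 0.858 ✓.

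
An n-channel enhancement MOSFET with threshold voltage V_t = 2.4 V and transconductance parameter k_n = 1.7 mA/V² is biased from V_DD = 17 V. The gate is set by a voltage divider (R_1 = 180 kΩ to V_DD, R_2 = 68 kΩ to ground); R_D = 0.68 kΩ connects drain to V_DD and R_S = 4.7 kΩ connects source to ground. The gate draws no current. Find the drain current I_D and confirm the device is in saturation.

I_D ≈ 0.35 mA

V_G = V_DD·R_2/(R_1+R_2) = 17×68/248 = 4.66 V.
Assume saturation: I_D = (k_n/2)(V_GS − V_t)² with V_GS = V_G − I_D·R_S = 4.66 − 4.7·I_D.
Substituting gives 18.8·I_D² − 19.1·I_D + 4.35 = 0, with roots I_D = 0.345 or 0.67 mA.
The root I_D = 0.67 mA gives V_GS = 1.51 V ≤ V_t, so take I_D = 0.345 mA.
Then V_GS = 3.04 V and V_DS = V_DD − I_D(R_D+R_S) = 17 − 0.345×5.38 = 15.1 V.
Saturation requires V_DS ≥ V_GS − V_t = 0.638 V; 15.1 ≥ 0.638 ✓.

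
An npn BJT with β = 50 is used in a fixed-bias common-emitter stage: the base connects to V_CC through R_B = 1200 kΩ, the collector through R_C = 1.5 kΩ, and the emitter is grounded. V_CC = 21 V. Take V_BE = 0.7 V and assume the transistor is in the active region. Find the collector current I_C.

Base loop: V_CC = I_B·R_B + V_BE, so I_B = (21 − 0.7)/1200 kΩ = 0.0169 mA.
In the active region I_C = β·I_B = 50 × 0.0169 = 0.846 mA.
Collector loop: V_CE = V_CC − I_C·R_C = 21 − 0.846×1.5 = 19.7 V.
Since V_CE = 19.7 V > V_CE(sat) ≈ 0.2 V, the transistor is in the active region as assumed.

I_C ≈ 0.85 mA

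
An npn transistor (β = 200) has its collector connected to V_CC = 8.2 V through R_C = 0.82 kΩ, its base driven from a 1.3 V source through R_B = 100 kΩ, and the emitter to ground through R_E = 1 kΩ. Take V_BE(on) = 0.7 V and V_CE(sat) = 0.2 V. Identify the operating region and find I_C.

active; I_C ≈ 0.4 mA

Assume active. Base-emitter loop: I_B = (V_BB − V_BE)/(R_B + (β+1)R_E) = (1.3 − 0.7)/(100 + 201×1) = 0.00199 mA.
I_C = β·I_B = 200×0.00199 = 0.399 mA.
V_CE = V_CC − I_C·R_C − I_E·R_E = 8.2 − 0.399×0.82 − 0.401×1 = 7.47 V > V_CE(sat), so the active-region assumption holds.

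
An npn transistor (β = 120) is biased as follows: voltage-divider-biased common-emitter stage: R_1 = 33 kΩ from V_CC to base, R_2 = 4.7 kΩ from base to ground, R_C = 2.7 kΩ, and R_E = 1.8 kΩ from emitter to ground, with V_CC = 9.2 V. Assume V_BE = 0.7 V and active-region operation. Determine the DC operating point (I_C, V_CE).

Thevenize the base divider: V_Th = V_CC·R_2/(R_1+R_2) = 9.2×4.7/37.7 = 1.15 V, R_Th = R_1‖R_2 = 4.11 kΩ.
Base-emitter loop: V_Th = I_B·R_Th + V_BE + (β+1)I_B·R_E, so I_B = (1.15 − 0.7) / (4.11 + 121×1.8) = 0.00201 mA.
I_C = β·I_B = 120×0.00201 = 0.242 mA, and I_E = (β+1)I_B = 0.244 mA.
V_CE = V_CC − I_C·R_C − I_E·R_E = 9.2 − 0.242×2.7 − 0.244×1.8 = 8.11 V.
V_CE = 8.11 V > 0.2 V confirms active-region operation.

I_C ≈ 0.24 mA, V_CE ≈ 8.1 V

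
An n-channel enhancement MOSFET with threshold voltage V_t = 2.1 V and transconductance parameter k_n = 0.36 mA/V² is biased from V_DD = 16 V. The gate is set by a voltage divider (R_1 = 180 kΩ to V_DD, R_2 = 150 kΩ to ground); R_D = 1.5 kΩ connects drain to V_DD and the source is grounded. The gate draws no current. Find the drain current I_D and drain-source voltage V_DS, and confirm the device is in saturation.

V_G = V_DD·R_2/(R_1+R_2) = 16×150/330 = 7.27 V. With the source grounded, V_GS = V_G = 7.27 V.
Assume saturation: I_D = (k_n/2)(V_GS − V_t)² = (0.36/2)×(7.27 − 2.1)² = 0.18×5.17² = 4.82 mA.
V_DS = V_DD − I_D·R_D = 16 − 4.82×1.5 = 8.78 V.
Saturation requires V_DS ≥ V_GS − V_t = 5.17 V; 8.78 ≥ 5.17 ✓.

I_D ≈ 4.8 mA, V_DS ≈ 8.8 V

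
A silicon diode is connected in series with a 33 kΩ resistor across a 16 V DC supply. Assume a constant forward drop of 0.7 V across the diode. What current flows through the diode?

KVL around the loop: 16 = V_D + I·R = 0.7 + I × 33 kΩ.
So I = (16 − 0.7) / 33 kΩ = 15.3 / 33 = 0.464 mA.

I ≈ 0.46 mA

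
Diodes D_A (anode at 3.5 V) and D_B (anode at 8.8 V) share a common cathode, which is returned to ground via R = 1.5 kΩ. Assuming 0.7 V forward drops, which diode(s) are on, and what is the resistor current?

Assume both conduct. Then node N would need to be at both 3.5−0.7 = 2.8 V and 8.8−0.7 = 8.1 V, which is impossible.
Assume only D_B conducts: V_N = 8.8 − 0.7 = 8.1 V, so I_R = 8.1/1.5 = 5.4 mA.
Check D_A: its anode-to-cathode voltage is 3.5 − 8.1 = -4.6 V < 0.7 V, so it is off. The assumption is consistent.

Only D_B conducts; I_R ≈ 5.4 mA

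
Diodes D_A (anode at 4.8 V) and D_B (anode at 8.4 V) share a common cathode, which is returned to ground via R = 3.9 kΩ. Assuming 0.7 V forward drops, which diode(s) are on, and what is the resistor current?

Assume both conduct. Then node N would need to be at both 4.8−0.7 = 4.1 V and 8.4−0.7 = 7.7 V, which is impossible.
Assume only D_B conducts: V_N = 8.4 − 0.7 = 7.7 V, so I_R = 7.7/3.9 = 1.97 mA.
Check D_A: its anode-to-cathode voltage is 4.8 − 7.7 = -2.9 V < 0.7 V, so it is off. The assumption is consistent.

Only D_B conducts; I_R ≈ 2 mA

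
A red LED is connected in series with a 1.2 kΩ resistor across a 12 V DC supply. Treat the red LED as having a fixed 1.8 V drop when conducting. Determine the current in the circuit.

KVL around the loop: 12 = V_D + I·R = 1.8 + I × 1.2 kΩ.
So I = (12 − 1.8) / 1.2 kΩ = 10.2 / 1.2 = 8.5 mA.

I ≈ 8.5 mA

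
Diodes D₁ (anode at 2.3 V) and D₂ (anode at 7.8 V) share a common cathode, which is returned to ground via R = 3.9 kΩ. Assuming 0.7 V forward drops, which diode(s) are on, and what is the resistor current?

Assume both conduct. Then node N would need to be at both 2.3−0.7 = 1.6 V and 7.8−0.7 = 7.1 V, which is impossible.
Assume only D₂ conducts: V_N = 7.8 − 0.7 = 7.1 V, so I_R = 7.1/3.9 = 1.82 mA.
Check D₁: its anode-to-cathode voltage is 2.3 − 7.1 = -4.8 V < 0.7 V, so it is off. The assumption is consistent.

Only D₂ conducts; I_R ≈ 1.8 mA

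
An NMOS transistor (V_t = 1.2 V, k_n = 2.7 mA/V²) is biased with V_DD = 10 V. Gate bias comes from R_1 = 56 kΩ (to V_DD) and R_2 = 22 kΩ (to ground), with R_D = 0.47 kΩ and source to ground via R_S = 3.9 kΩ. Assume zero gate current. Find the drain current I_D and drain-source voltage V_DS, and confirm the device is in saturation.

V_G = V_DD·R_2/(R_1+R_2) = 10×22/78 = 2.82 V.
Assume saturation: I_D = (k_n/2)(V_GS − V_t)² with V_GS = V_G − I_D·R_S = 2.82 − 3.9·I_D.
Substituting gives 20.5·I_D² − 18.1·I_D + 3.55 = 0, with roots I_D = 0.296 or 0.584 mA.
The root I_D = 0.584 mA gives V_GS = 0.542 V ≤ V_t, so take I_D = 0.296 mA.
Then V_GS = 1.67 V and V_DS = V_DD − I_D(R_D+R_S) = 10 − 0.296×4.37 = 8.71 V.
Saturation requires V_DS ≥ V_GS − V_t = 0.468 V; 8.71 ≥ 0.468 ✓.

I_D ≈ 0.3 mA, V_DS ≈ 8.7 V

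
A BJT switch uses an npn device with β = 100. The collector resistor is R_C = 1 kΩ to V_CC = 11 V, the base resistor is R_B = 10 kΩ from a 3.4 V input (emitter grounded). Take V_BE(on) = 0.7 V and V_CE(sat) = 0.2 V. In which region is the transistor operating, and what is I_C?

Assume active: I_B = (3.4 − 0.7)/10 = 0.27 mA, giving I_C = β·I_B = 27 mA.
But then V_CE = 11 − 27×1 = -16 V < V_CE(sat) = 0.2 V — impossible in the active region.
So the transistor is saturated. With V_CE = 0.2 V, I_C = (V_CC − 0.2)/R_C = 10.8/1 = 10.8 mA.
Check: β·I_B = 27 mA > I_C = 10.8 mA, confirming saturation.

saturation; I_C ≈ 11 mA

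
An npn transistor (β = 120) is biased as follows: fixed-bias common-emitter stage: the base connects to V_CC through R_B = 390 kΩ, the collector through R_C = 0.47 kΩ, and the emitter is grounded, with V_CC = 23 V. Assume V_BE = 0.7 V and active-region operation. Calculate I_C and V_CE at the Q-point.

I_C ≈ 6.9 mA, V_CE ≈ 20 V

Base loop: V_CC = I_B·R_B + V_BE, so I_B = (23 − 0.7)/390 kΩ = 0.0572 mA.
In the active region I_C = β·I_B = 120 × 0.0572 = 6.86 mA.
Collector loop: V_CE = V_CC − I_C·R_C = 23 − 6.86×0.47 = 19.8 V.
Since V_CE = 19.8 V > V_CE(sat) ≈ 0.2 V, the transistor is in the active region as assumed.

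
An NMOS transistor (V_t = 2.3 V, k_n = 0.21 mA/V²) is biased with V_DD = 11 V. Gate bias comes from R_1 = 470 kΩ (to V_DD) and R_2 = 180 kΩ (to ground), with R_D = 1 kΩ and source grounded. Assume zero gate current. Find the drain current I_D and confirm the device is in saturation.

V_G = V_DD·R_2/(R_1+R_2) = 11×180/650 = 3.05 V. With the source grounded, V_GS = V_G = 3.05 V.
Assume saturation: I_D = (k_n/2)(V_GS − V_t)² = (0.21/2)×(3.05 − 2.3)² = 0.105×0.746² = 0.0585 mA.
V_DS = V_DD − I_D·R_D = 11 − 0.0585×1 = 10.9 V.
Saturation requires V_DS ≥ V_GS − V_t = 0.746 V; 10.9 ≥ 0.746 ✓.

I_D ≈ 0.058 mA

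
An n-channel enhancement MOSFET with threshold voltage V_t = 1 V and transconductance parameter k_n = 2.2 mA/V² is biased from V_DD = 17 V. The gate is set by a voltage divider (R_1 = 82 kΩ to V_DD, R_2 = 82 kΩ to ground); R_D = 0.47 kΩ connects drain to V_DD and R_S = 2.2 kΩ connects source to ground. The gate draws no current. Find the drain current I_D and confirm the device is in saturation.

I_D ≈ 2.7 mA

V_G = V_DD·R_2/(R_1+R_2) = 17×82/164 = 8.5 V.
Assume saturation: I_D = (k_n/2)(V_GS − V_t)² with V_GS = V_G − I_D·R_S = 8.5 − 2.2·I_D.
Substituting gives 5.32·I_D² − 37.3·I_D + 61.9 = 0, with roots I_D = 2.7 or 4.31 mA.
The root I_D = 4.31 mA gives V_GS = -0.979 V ≤ V_t, so take I_D = 2.7 mA.
Then V_GS = 2.57 V and V_DS = V_DD − I_D(R_D+R_S) = 17 − 2.7×2.67 = 9.8 V.
Saturation requires V_DS ≥ V_GS − V_t = 1.57 V; 9.8 ≥ 1.57 ✓.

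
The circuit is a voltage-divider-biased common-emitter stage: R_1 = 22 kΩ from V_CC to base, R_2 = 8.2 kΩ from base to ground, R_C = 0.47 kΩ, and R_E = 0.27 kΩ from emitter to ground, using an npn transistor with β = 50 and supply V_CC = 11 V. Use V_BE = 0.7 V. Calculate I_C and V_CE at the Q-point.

I_C ≈ 5.8 mA, V_CE ≈ 6.7 V

Thevenize the base divider: V_Th = V_CC·R_2/(R_1+R_2) = 11×8.2/30.2 = 2.99 V, R_Th = R_1‖R_2 = 5.97 kΩ.
Base-emitter loop: V_Th = I_B·R_Th + V_BE + (β+1)I_B·R_E, so I_B = (2.99 − 0.7) / (5.97 + 51×0.27) = 0.116 mA.
I_C = β·I_B = 50×0.116 = 5.79 mA, and I_E = (β+1)I_B = 5.91 mA.
V_CE = V_CC − I_C·R_C − I_E·R_E = 11 − 5.79×0.47 − 5.91×0.27 = 6.68 V.
V_CE = 6.68 V > 0.2 V confirms active-region operation.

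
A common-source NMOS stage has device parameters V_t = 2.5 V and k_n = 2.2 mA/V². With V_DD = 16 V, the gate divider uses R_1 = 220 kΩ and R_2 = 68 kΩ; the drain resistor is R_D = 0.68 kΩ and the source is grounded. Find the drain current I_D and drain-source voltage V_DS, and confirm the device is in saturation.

V_G = V_DD·R_2/(R_1+R_2) = 16×68/288 = 3.78 V. With the source grounded, V_GS = V_G = 3.78 V.
Assume saturation: I_D = (k_n/2)(V_GS − V_t)² = (2.2/2)×(3.78 − 2.5)² = 1.1×1.28² = 1.8 mA.
V_DS = V_DD − I_D·R_D = 16 − 1.8×0.68 = 14.8 V.
Saturation requires V_DS ≥ V_GS − V_t = 1.28 V; 14.8 ≥ 1.28 ✓.

I_D ≈ 1.8 mA, V_DS ≈ 15 V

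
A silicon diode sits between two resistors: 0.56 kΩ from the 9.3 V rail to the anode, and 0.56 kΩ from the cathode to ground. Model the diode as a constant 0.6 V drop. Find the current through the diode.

The two resistors are in series with the diode, so KVL gives 9.3 = I·0.56 + 0.6 + I·0.56.
I = (9.3 − 0.6) / (0.56 + 0.56) kΩ = 8.7 / 1.12 = 7.77 mA.

I ≈ 7.8 mA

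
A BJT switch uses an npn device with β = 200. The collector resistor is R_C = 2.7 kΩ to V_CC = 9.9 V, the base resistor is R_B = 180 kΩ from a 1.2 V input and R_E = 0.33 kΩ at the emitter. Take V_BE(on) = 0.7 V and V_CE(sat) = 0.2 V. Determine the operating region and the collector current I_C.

active; I_C ≈ 0.41 mA

Assume active. Base-emitter loop: I_B = (V_BB − V_BE)/(R_B + (β+1)R_E) = (1.2 − 0.7)/(180 + 201×0.33) = 0.00203 mA.
I_C = β·I_B = 200×0.00203 = 0.406 mA.
V_CE = V_CC − I_C·R_C − I_E·R_E = 9.9 − 0.406×2.7 − 0.408×0.33 = 8.67 V > V_CE(sat), so the active-region assumption holds.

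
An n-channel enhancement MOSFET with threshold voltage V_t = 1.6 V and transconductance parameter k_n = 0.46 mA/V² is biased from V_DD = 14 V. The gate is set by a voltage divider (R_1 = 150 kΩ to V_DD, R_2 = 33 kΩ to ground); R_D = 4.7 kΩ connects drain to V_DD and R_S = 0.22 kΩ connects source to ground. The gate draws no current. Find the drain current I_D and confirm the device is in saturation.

I_D ≈ 0.18 mA

V_G = V_DD·R_2/(R_1+R_2) = 14×33/183 = 2.52 V.
Assume saturation: I_D = (k_n/2)(V_GS − V_t)² with V_GS = V_G − I_D·R_S = 2.52 − 0.22·I_D.
Substituting gives 0.0111·I_D² − 1.09·I_D + 0.197 = 0, with roots I_D = 0.18 or 98.1 mA.
The root I_D = 98.1 mA gives V_GS = -19 V ≤ V_t, so take I_D = 0.18 mA.
Then V_GS = 2.48 V and V_DS = V_DD − I_D(R_D+R_S) = 14 − 0.18×4.92 = 13.1 V.
Saturation requires V_DS ≥ V_GS − V_t = 0.885 V; 13.1 ≥ 0.885 ✓.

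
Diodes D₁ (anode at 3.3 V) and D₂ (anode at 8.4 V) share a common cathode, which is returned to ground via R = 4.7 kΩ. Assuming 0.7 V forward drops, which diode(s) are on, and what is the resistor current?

Only D₂ conducts; I_R ≈ 1.6 mA

Assume both conduct. Then node N would need to be at both 3.3−0.7 = 2.6 V and 8.4−0.7 = 7.7 V, which is impossible.
Assume only D₂ conducts: V_N = 8.4 − 0.7 = 7.7 V, so I_R = 7.7/4.7 = 1.64 mA.
Check D₁: its anode-to-cathode voltage is 3.3 − 7.7 = -4.4 V < 0.7 V, so it is off. The assumption is consistent.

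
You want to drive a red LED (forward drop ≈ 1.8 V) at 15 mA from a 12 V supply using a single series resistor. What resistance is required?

R ≈ 0.68 kΩ

The resistor drops V_S − V_D = 12 − 1.8 = 10.2 V at 15 mA.
R = 10.2 V / 15 mA = 0.68 kΩ.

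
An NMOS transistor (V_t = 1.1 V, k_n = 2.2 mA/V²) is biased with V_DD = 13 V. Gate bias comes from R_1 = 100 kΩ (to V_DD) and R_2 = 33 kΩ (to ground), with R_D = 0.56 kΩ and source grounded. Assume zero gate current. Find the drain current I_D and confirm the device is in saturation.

V_G = V_DD·R_2/(R_1+R_2) = 13×33/133 = 3.23 V. With the source grounded, V_GS = V_G = 3.23 V.
Assume saturation: I_D = (k_n/2)(V_GS − V_t)² = (2.2/2)×(3.23 − 1.1)² = 1.1×2.13² = 4.97 mA.
V_DS = V_DD − I_D·R_D = 13 − 4.97×0.56 = 10.2 V.
Saturation requires V_DS ≥ V_GS − V_t = 2.13 V; 10.2 ≥ 2.13 ✓.

I_D ≈ 5 mA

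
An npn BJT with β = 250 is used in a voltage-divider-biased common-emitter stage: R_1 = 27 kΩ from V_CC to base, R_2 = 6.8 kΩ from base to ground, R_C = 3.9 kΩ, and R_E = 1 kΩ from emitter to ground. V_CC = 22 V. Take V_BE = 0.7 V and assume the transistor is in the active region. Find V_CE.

Thevenize the base divider: V_Th = V_CC·R_2/(R_1+R_2) = 22×6.8/33.8 = 4.43 V, R_Th = R_1‖R_2 = 5.43 kΩ.
Base-emitter loop: V_Th = I_B·R_Th + V_BE + (β+1)I_B·R_E, so I_B = (4.43 − 0.7) / (5.43 + 251×1) = 0.0145 mA.
I_C = β·I_B = 250×0.0145 = 3.63 mA, and I_E = (β+1)I_B = 3.65 mA.
V_CE = V_CC − I_C·R_C − I_E·R_E = 22 − 3.63×3.9 − 3.65×1 = 4.19 V.
V_CE = 4.19 V > 0.2 V confirms active-region operation.

V_CE ≈ 4.2 V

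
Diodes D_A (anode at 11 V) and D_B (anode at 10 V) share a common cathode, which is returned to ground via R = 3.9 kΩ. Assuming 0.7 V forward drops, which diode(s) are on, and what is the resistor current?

Assume both conduct. Then node N would need to be at both 11−0.7 = 10.3 V and 10−0.7 = 9.3 V, which is impossible.
Assume only D_A conducts: V_N = 11 − 0.7 = 10.3 V, so I_R = 10.3/3.9 = 2.64 mA.
Check D_B: its anode-to-cathode voltage is 10 − 10.3 = -0.3 V < 0.7 V, so it is off. The assumption is consistent.

Only D_A conducts; I_R ≈ 2.6 mA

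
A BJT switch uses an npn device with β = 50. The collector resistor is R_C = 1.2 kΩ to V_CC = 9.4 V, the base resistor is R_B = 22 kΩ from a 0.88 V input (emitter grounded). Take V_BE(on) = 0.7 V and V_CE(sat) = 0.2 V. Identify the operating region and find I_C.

active; I_C ≈ 0.41 mA

Assume active. Base-emitter loop: I_B = (V_BB − V_BE)/R_B = (0.88 − 0.7)/22 = 0.00818 mA.
I_C = β·I_B = 50×0.00818 = 0.409 mA.
V_CE = V_CC − I_C·R_C = 9.4 − 0.409×1.2 = 8.91 V > V_CE(sat), so the active-region assumption holds.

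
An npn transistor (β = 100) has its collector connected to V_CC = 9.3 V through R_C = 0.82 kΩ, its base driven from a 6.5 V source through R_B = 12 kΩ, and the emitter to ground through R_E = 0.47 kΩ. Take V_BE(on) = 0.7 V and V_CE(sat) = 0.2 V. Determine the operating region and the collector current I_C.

saturation; I_C ≈ 7 mA

Assume active: I_B = (6.5 − 0.7)/(12 + 101×0.47) = 0.0975 mA, I_C = β·I_B = 9.75 mA.
Then V_CE = 9.3 − 9.75×0.82 − 9.85×0.47 = -3.33 V < 0.2 V — the active assumption fails.
Re-solve with V_CE = 0.2 V. KCL at the emitter: V_E/R_E = (V_BB−0.7−V_E)/R_B + (V_CC−0.2−V_E)/R_C, giving V_E = 3.38 V.
I_C = (V_CC − 0.2 − V_E)/R_C = (9.1 − 3.38)/0.82 = 6.98 mA.
Check: I_B = (5.8 − 3.38)/12 = 0.202 mA, and β·I_B = 20.2 mA > I_C, confirming saturation.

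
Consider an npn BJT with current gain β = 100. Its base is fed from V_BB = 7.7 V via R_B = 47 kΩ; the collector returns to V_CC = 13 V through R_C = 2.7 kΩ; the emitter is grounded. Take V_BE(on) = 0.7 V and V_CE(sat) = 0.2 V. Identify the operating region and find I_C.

Assume active: I_B = (7.7 − 0.7)/47 = 0.149 mA, giving I_C = β·I_B = 14.9 mA.
But then V_CE = 13 − 14.9×2.7 = -27.2 V < V_CE(sat) = 0.2 V — impossible in the active region.
So the transistor is saturated. With V_CE = 0.2 V, I_C = (V_CC − 0.2)/R_C = 12.8/2.7 = 4.74 mA.
Check: β·I_B = 14.9 mA > I_C = 4.74 mA, confirming saturation.

saturation; I_C ≈ 4.7 mA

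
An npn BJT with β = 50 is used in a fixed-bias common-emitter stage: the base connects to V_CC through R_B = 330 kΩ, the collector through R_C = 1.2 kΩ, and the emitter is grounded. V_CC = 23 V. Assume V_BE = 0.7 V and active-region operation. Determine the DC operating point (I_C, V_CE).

I_C ≈ 3.4 mA, V_CE ≈ 19 V

Base loop: V_CC = I_B·R_B + V_BE, so I_B = (23 − 0.7)/330 kΩ = 0.0676 mA.
In the active region I_C = β·I_B = 50 × 0.0676 = 3.38 mA.
Collector loop: V_CE = V_CC − I_C·R_C = 23 − 3.38×1.2 = 18.9 V.
Since V_CE = 18.9 V > V_CE(sat) ≈ 0.2 V, the transistor is in the active region as assumed.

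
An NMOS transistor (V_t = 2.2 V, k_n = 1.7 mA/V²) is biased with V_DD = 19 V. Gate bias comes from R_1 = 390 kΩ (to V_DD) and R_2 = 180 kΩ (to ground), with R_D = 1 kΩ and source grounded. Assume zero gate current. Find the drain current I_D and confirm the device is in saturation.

V_G = V_DD·R_2/(R_1+R_2) = 19×180/570 = 6 V. With the source grounded, V_GS = V_G = 6 V.
Assume saturation: I_D = (k_n/2)(V_GS − V_t)² = (1.7/2)×(6 − 2.2)² = 0.85×3.8² = 12.3 mA.
V_DS = V_DD − I_D·R_D = 19 − 12.3×1 = 6.73 V.
Saturation requires V_DS ≥ V_GS − V_t = 3.8 V; 6.73 ≥ 3.8 ✓.

I_D ≈ 12 mA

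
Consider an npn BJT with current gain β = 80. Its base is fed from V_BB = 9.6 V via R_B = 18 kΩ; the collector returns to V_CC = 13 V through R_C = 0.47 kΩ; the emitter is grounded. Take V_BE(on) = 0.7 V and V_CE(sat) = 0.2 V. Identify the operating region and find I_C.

saturation; I_C ≈ 27 mA

Assume active: I_B = (9.6 − 0.7)/18 = 0.494 mA, giving I_C = β·I_B = 39.6 mA.
But then V_CE = 13 − 39.6×0.47 = -5.59 V < V_CE(sat) = 0.2 V — impossible in the active region.
So the transistor is saturated. With V_CE = 0.2 V, I_C = (V_CC − 0.2)/R_C = 12.8/0.47 = 27.2 mA.
Check: β·I_B = 39.6 mA > I_C = 27.2 mA, confirming saturation.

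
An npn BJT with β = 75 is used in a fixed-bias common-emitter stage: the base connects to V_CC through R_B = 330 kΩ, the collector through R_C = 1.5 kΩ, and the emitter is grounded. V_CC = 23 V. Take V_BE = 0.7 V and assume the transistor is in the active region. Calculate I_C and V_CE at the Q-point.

I_C ≈ 5.1 mA, V_CE ≈ 15 V

Base loop: V_CC = I_B·R_B + V_BE, so I_B = (23 − 0.7)/330 kΩ = 0.0676 mA.
In the active region I_C = β·I_B = 75 × 0.0676 = 5.07 mA.
Collector loop: V_CE = V_CC − I_C·R_C = 23 − 5.07×1.5 = 15.4 V.
Since V_CE = 15.4 V > V_CE(sat) ≈ 0.2 V, the transistor is in the active region as assumed.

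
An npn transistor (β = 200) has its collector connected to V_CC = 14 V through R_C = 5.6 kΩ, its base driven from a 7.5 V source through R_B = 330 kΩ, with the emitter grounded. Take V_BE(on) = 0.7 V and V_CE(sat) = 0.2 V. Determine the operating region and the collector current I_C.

saturation; I_C ≈ 2.5 mA

Assume active: I_B = (7.5 − 0.7)/330 = 0.0206 mA, giving I_C = β·I_B = 4.12 mA.
But then V_CE = 14 − 4.12×5.6 = -9.08 V < V_CE(sat) = 0.2 V — impossible in the active region.
So the transistor is saturated. With V_CE = 0.2 V, I_C = (V_CC − 0.2)/R_C = 13.8/5.6 = 2.46 mA.
Check: β·I_B = 4.12 mA > I_C = 2.46 mA, confirming saturation.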